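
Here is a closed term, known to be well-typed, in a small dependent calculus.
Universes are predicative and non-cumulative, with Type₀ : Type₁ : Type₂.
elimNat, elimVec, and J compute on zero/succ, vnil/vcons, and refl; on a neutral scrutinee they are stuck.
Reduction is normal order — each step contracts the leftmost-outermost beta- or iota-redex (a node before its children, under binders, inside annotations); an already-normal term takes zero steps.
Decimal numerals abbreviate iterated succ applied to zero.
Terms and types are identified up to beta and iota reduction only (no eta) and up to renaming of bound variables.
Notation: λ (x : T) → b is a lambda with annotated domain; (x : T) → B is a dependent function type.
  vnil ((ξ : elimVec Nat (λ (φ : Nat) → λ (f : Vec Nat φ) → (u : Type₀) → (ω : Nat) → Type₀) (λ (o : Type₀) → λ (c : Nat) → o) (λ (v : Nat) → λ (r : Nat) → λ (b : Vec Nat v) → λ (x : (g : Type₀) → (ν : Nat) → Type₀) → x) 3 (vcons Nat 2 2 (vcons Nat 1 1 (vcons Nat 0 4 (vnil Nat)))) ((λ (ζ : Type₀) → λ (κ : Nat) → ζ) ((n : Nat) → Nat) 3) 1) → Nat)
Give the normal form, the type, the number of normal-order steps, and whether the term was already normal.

normal form:
  vnil ((ξ : (φ : Nat) → Nat) → Nat)
the term's type:
  Vec ((ξ : (φ : Nat) → Nat) → Nat) 0
normal-order step count: 20
term was already normal: no
first contracted redex: an elimVec iota-redex


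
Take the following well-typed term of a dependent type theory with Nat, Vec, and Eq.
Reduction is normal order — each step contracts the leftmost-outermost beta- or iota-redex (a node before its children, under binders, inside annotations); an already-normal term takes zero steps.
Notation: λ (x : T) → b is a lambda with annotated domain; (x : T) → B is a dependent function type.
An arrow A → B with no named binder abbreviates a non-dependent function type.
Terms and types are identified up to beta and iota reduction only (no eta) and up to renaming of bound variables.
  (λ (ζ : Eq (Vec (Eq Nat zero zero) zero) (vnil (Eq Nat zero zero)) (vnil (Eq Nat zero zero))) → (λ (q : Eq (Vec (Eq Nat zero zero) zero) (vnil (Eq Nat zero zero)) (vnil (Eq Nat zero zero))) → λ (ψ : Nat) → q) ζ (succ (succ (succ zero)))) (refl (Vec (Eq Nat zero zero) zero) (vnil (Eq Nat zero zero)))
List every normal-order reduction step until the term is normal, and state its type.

reduction (normal order):
  (λ (ζ : Eq (Vec (Eq Nat zero zero) zero) (vnil (Eq Nat zero zero)) (vnil (Eq Nat zero zero))) → (λ (q : Eq (Vec (Eq Nat zero zero) zero) (vnil (Eq Nat zero zero)) (vnil (Eq Nat zero zero))) → λ (ψ : Nat) → q) ζ (succ (succ (succ zero)))) (refl (Vec (Eq Nat zero zero) zero) (vnil (Eq Nat zero zero)))
  ~> (λ (ζ : Eq (Vec (Eq Nat zero zero) zero) (vnil (Eq Nat zero zero)) (vnil (Eq Nat zero zero))) → λ (q : Nat) → ζ) (refl (Vec (Eq Nat zero zero) zero) (vnil (Eq Nat zero zero))) (succ (succ (succ zero)))
  ~> (λ (ζ : Nat) → refl (Vec (Eq Nat zero zero) zero) (vnil (Eq Nat zero zero))) (succ (succ (succ zero)))
  ~> refl (Vec (Eq Nat zero zero) zero) (vnil (Eq Nat zero zero))
the term's type:
  Eq (Vec (Eq Nat zero zero) zero) (vnil (Eq Nat zero zero)) (vnil (Eq Nat zero zero))


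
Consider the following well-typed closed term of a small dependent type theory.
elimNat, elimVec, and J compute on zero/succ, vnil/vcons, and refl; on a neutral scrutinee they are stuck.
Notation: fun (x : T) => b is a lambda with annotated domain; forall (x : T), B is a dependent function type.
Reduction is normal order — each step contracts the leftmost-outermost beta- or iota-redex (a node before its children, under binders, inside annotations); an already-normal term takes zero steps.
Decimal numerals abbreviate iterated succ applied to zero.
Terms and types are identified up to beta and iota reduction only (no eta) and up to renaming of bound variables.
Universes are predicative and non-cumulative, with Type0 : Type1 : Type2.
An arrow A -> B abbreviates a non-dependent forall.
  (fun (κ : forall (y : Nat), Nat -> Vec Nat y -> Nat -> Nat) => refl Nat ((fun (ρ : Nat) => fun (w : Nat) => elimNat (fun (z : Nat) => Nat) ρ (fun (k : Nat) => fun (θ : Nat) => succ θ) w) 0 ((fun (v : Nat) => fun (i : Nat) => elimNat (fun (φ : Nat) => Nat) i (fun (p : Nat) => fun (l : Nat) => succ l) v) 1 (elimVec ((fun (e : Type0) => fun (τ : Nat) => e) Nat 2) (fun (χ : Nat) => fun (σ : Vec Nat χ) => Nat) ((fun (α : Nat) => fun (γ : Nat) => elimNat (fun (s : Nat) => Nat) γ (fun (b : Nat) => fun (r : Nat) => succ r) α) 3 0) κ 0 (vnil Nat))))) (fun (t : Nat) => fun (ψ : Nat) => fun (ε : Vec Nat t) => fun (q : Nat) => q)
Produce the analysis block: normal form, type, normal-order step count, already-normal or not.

resulting normal form:
  refl Nat 4
type:
  Eq Nat 4 4
steps to reach normal form (normal order): 35
already normal: no
first contracted redex: a beta-redex


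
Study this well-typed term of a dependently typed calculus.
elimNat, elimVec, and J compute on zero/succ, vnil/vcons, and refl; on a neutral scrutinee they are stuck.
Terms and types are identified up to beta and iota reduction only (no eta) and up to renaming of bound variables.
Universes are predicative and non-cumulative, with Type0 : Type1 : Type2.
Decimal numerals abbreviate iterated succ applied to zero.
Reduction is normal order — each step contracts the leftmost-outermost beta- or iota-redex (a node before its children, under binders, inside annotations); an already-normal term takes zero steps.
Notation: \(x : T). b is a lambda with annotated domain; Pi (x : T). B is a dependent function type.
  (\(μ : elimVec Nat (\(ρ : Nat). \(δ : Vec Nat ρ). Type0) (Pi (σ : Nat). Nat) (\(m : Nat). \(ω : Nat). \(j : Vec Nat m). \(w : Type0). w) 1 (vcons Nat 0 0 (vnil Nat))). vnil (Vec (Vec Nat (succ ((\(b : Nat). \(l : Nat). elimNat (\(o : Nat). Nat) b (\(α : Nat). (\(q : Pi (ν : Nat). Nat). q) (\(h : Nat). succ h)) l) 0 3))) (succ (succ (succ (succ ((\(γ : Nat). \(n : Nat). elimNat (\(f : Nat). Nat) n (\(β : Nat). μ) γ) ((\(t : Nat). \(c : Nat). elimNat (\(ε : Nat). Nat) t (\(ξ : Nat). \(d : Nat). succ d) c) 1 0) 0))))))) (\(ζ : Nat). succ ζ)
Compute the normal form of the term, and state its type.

resulting normal form:
  vnil (Vec (Vec Nat 4) 5)
inferred type:
  Vec (Vec (Vec Nat 4) 5) 0
observation: normalization takes exactly 25 steps under the normal-order strategy.


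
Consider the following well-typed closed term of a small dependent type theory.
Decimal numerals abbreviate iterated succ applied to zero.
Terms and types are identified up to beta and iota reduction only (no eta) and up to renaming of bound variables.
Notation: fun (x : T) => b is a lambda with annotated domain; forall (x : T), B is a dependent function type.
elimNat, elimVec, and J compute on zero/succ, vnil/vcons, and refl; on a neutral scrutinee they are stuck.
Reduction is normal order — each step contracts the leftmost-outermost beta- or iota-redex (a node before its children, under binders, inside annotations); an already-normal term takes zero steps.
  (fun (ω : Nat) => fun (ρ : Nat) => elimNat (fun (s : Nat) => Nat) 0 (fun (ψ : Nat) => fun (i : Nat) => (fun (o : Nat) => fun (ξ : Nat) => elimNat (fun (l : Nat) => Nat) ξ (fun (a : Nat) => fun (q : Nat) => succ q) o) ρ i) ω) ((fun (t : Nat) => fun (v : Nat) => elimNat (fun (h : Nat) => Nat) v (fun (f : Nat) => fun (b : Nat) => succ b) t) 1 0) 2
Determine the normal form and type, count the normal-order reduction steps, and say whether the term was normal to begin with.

normal form:
  2
the term's type:
  Nat
reduction steps (normal order): 21
started in normal form: no
first contracted redex: a beta-redex


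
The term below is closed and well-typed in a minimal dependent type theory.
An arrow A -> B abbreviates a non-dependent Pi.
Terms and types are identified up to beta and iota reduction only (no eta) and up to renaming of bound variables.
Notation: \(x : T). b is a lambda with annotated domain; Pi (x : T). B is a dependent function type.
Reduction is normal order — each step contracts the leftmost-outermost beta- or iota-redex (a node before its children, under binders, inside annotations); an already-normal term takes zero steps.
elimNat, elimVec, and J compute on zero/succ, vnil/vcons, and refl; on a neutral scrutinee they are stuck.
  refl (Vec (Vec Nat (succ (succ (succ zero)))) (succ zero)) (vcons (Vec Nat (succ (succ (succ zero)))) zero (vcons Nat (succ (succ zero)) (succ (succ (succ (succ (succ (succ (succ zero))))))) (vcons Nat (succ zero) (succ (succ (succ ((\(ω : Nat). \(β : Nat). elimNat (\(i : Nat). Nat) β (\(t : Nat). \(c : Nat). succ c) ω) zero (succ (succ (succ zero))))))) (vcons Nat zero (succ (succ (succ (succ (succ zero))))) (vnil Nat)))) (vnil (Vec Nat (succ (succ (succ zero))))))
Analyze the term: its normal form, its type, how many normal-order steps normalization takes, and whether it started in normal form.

resulting normal form:
  refl (Vec (Vec Nat (succ (succ (succ zero)))) (succ zero)) (vcons (Vec Nat (succ (succ (succ zero)))) zero (vcons Nat (succ (succ zero)) (succ (succ (succ (succ (succ (succ (succ zero))))))) (vcons Nat (succ zero) (succ (succ (succ (succ (succ (succ zero)))))) (vcons Nat zero (succ (succ (succ (succ (succ zero))))) (vnil Nat)))) (vnil (Vec Nat (succ (succ (succ zero))))))
the term's type:
  Eq (Vec (Vec Nat (succ (succ (succ zero)))) (succ zero)) (vcons (Vec Nat (succ (succ (succ zero)))) zero (vcons Nat (succ (succ zero)) (succ (succ (succ (succ (succ (succ (succ zero))))))) (vcons Nat (succ zero) (succ (succ (succ (succ (succ (succ zero)))))) (vcons Nat zero (succ (succ (succ (succ (succ zero))))) (vnil Nat)))) (vnil (Vec Nat (succ (succ (succ zero)))))) (vcons (Vec Nat (succ (succ (succ zero)))) zero (vcons Nat (succ (succ zero)) (succ (succ (succ (succ (succ (succ (succ zero))))))) (vcons Nat (succ zero) (succ (succ (succ (succ (succ (succ zero)))))) (vcons Nat zero (succ (succ (succ (succ (succ zero))))) (vnil Nat)))) (vnil (Vec Nat (succ (succ (succ zero))))))
reduction steps (normal order): 3
already normal: no
first contracted redex: a beta-redex


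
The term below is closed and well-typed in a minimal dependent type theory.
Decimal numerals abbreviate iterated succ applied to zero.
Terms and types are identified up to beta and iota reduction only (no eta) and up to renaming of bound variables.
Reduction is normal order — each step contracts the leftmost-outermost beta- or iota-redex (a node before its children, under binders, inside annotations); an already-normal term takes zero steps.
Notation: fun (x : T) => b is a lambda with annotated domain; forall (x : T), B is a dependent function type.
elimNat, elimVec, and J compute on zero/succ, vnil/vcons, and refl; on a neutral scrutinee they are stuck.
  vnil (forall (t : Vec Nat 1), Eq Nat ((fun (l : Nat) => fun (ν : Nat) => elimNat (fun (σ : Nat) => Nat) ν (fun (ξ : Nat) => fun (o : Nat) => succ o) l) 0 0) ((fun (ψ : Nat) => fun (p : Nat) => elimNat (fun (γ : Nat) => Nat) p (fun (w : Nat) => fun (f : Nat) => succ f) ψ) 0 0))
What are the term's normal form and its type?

reduced normal form:
  vnil (forall (t : Vec Nat 1), Eq Nat 0 0)
type:
  Vec (forall (t : Vec Nat 1), Eq Nat 0 0) 0
observation: reduction starts at a beta-redex, and 6 normal-order steps reach the normal form.


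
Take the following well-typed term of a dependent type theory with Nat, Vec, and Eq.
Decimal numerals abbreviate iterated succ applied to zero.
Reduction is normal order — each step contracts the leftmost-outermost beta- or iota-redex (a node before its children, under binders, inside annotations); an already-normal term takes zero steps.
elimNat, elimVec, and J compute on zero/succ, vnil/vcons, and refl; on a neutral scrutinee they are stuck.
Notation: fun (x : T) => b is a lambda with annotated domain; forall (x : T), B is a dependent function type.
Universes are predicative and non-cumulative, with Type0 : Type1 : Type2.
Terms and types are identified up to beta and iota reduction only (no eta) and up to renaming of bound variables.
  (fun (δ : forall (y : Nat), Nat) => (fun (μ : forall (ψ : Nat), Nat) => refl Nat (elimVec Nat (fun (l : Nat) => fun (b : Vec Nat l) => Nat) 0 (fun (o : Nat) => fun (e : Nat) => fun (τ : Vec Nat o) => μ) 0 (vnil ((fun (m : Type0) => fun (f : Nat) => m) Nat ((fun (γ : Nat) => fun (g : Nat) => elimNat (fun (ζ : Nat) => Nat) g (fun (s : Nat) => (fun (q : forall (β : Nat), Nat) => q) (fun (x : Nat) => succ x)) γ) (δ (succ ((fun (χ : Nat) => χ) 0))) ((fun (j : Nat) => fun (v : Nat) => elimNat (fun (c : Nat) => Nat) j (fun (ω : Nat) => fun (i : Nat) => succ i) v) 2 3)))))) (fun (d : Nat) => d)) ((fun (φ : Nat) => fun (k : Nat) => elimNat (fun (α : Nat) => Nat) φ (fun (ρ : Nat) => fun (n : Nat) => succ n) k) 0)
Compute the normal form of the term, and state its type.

normal form:
  refl Nat 0
inferred type:
  Eq Nat 0 0
observation: reduction starts at a beta-redex, and 3 normal-order steps reach the normal form.


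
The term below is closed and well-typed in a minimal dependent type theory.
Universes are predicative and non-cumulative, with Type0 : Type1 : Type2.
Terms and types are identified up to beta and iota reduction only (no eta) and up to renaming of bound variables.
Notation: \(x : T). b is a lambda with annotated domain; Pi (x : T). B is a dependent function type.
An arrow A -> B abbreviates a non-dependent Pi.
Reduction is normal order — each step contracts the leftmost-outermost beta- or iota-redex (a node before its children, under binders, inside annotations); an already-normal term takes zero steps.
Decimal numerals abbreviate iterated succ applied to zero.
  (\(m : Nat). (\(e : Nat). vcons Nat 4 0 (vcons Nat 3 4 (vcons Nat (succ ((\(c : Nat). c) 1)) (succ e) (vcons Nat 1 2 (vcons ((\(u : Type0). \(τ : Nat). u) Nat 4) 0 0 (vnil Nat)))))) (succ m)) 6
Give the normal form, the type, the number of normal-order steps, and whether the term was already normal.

reduced normal form:
  vcons Nat 4 0 (vcons Nat 3 4 (vcons Nat 2 8 (vcons Nat 1 2 (vcons Nat 0 0 (vnil Nat)))))
inferred type:
  Vec Nat 5
reduction steps (normal order): 5
term was already normal: no
first contracted redex: a beta-redex


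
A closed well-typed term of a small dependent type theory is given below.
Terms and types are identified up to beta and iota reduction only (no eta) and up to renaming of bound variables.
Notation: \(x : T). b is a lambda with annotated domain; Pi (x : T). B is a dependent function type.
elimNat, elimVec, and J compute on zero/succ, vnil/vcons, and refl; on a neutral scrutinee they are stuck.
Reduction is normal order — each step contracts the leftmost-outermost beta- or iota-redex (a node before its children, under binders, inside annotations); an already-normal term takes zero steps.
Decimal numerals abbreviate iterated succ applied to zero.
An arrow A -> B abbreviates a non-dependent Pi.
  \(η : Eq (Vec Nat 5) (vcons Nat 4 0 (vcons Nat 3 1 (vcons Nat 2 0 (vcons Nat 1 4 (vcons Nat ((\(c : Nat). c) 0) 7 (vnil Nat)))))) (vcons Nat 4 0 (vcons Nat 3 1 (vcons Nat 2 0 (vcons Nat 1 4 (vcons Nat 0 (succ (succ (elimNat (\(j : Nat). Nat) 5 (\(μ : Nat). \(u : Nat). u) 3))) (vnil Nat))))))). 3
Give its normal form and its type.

resulting normal form:
  \(η : Eq (Vec Nat 5) (vcons Nat 4 0 (vcons Nat 3 1 (vcons Nat 2 0 (vcons Nat 1 4 (vcons Nat 0 7 (vnil Nat)))))) (vcons Nat 4 0 (vcons Nat 3 1 (vcons Nat 2 0 (vcons Nat 1 4 (vcons Nat 0 7 (vnil Nat))))))). 3
the term's type:
  Eq (Vec Nat 5) (vcons Nat 4 0 (vcons Nat 3 1 (vcons Nat 2 0 (vcons Nat 1 4 (vcons Nat 0 7 (vnil Nat)))))) (vcons Nat 4 0 (vcons Nat 3 1 (vcons Nat 2 0 (vcons Nat 1 4 (vcons Nat 0 7 (vnil Nat)))))) -> Nat


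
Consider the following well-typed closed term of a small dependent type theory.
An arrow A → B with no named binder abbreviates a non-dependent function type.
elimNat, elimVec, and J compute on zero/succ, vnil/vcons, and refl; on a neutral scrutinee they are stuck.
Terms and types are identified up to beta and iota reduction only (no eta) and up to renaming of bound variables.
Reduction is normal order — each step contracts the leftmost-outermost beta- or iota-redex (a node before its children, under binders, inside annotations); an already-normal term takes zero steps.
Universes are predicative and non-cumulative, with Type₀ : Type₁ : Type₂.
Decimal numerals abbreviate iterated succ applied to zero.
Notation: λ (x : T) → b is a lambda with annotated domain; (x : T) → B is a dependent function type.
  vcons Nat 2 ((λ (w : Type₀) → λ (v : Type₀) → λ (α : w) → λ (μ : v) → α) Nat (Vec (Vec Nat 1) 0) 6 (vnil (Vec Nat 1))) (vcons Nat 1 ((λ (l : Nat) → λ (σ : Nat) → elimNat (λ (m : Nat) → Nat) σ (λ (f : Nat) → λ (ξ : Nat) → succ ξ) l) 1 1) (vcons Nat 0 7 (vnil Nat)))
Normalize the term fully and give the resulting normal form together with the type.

resulting normal form:
  vcons Nat 2 6 (vcons Nat 1 2 (vcons Nat 0 7 (vnil Nat)))
type:
  Vec Nat 3


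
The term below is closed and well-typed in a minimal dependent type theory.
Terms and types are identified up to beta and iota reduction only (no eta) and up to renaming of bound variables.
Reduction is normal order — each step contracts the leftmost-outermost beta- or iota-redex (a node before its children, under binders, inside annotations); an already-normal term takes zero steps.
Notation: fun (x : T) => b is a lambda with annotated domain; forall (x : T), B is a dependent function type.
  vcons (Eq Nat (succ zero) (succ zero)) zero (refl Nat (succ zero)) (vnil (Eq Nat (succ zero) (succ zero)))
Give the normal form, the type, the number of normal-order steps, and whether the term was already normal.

reduced normal form:
  vcons (Eq Nat (succ zero) (succ zero)) zero (refl Nat (succ zero)) (vnil (Eq Nat (succ zero) (succ zero)))
the term's type:
  Vec (Eq Nat (succ zero) (succ zero)) (succ zero)
normal-order step count: 0
term was already normal: yes


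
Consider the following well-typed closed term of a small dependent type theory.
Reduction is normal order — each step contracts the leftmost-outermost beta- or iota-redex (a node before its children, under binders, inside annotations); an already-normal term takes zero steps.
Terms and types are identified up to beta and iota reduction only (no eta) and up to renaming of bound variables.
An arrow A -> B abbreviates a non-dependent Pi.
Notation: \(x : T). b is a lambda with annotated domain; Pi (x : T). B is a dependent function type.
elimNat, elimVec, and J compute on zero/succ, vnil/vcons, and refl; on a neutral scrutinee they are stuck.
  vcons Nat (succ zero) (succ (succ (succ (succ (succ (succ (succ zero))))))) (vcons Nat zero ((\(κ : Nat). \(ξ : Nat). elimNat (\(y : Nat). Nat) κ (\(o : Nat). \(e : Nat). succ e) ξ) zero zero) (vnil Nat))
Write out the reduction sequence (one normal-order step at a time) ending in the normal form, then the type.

normal-order reduction:
  vcons Nat (succ zero) (succ (succ (succ (succ (succ (succ (succ zero))))))) (vcons Nat zero ((\(κ : Nat). \(ξ : Nat). elimNat (\(y : Nat). Nat) κ (\(o : Nat). \(e : Nat). succ e) ξ) zero zero) (vnil Nat))
  ~> vcons Nat (succ zero) (succ (succ (succ (succ (succ (succ (succ zero))))))) (vcons Nat zero ((\(κ : Nat). elimNat (\(ξ : Nat). Nat) zero (\(y : Nat). \(o : Nat). succ o) κ) zero) (vnil Nat))
  ~> vcons Nat (succ zero) (succ (succ (succ (succ (succ (succ (succ zero))))))) (vcons Nat zero (elimNat (\(κ : Nat). Nat) zero (\(ξ : Nat). \(y : Nat). succ y) zero) (vnil Nat))
  ~> vcons Nat (succ zero) (succ (succ (succ (succ (succ (succ (succ zero))))))) (vcons Nat zero zero (vnil Nat))
inferred type:
  Vec Nat (succ (succ zero))


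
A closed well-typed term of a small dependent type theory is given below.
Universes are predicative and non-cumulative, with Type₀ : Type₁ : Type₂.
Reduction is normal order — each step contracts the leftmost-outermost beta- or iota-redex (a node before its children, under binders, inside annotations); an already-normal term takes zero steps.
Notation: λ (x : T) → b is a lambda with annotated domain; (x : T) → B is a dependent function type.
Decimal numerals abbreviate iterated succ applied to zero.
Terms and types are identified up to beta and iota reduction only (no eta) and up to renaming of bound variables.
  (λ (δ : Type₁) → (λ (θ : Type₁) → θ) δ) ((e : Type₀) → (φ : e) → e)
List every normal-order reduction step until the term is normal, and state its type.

reduction (normal order):
  (λ (δ : Type₁) → (λ (θ : Type₁) → θ) δ) ((e : Type₀) → (φ : e) → e)
  ~> (λ (δ : Type₁) → δ) ((θ : Type₀) → (e : θ) → θ)
  ~> (δ : Type₀) → (θ : δ) → δ
type:
  Type₁


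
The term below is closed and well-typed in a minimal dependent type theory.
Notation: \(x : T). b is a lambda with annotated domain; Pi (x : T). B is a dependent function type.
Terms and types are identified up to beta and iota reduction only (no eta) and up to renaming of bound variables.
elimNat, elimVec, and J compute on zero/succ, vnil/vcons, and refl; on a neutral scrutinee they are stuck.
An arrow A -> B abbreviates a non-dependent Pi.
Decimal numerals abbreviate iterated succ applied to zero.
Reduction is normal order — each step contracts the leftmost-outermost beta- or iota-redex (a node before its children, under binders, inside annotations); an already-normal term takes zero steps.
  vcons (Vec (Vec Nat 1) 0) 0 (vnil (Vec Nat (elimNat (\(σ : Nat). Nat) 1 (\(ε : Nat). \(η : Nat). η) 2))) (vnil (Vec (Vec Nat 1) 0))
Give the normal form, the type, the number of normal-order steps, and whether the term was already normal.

resulting normal form:
  vcons (Vec (Vec Nat 1) 0) 0 (vnil (Vec Nat 1)) (vnil (Vec (Vec Nat 1) 0))
type:
  Vec (Vec (Vec Nat 1) 0) 1
steps to reach normal form (normal order): 7
already normal: no
first redex: an elimNat iota-redex


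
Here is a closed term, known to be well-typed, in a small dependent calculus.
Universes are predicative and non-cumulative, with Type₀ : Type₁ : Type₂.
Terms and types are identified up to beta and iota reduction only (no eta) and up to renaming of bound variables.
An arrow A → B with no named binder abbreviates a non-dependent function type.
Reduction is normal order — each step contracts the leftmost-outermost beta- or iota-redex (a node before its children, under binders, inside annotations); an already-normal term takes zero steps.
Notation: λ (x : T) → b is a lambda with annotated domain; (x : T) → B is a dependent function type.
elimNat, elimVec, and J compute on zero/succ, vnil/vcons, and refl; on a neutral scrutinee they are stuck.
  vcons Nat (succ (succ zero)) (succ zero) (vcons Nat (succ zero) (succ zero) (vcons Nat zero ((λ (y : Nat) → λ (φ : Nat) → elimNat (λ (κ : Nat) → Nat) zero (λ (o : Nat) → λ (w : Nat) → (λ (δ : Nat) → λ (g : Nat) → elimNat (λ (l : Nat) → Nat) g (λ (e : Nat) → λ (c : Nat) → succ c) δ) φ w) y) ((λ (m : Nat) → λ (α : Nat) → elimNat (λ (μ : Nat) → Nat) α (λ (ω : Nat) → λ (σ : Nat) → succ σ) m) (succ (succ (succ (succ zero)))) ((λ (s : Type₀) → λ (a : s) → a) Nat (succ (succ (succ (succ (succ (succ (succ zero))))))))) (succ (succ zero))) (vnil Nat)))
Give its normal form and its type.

normal form:
  vcons Nat (succ (succ zero)) (succ zero) (vcons Nat (succ zero) (succ zero) (vcons Nat zero (succ (succ (succ (succ (succ (succ (succ (succ (succ (succ (succ (succ (succ (succ (succ (succ (succ (succ (succ (succ (succ (succ zero)))))))))))))))))))))) (vnil Nat)))
inferred type:
  Vec Nat (succ (succ (succ zero)))
observation: 62 normal-order steps normalize the term, beginning with a beta-redex.


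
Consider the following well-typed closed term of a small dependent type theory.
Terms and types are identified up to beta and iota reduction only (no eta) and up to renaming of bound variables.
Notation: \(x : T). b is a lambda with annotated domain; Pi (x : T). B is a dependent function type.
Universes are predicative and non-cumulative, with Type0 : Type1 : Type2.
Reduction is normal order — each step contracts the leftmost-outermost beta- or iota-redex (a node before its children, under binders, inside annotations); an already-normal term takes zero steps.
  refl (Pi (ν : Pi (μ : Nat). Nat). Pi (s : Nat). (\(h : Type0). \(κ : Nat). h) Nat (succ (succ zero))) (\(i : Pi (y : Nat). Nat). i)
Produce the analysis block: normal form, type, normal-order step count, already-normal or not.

normal form:
  refl (Pi (ν : Pi (μ : Nat). Nat). Pi (s : Nat). Nat) (\(h : Pi (κ : Nat). Nat). h)
the term's type:
  Eq (Pi (ν : Pi (μ : Nat). Nat). Pi (s : Nat). Nat) (\(h : Pi (κ : Nat). Nat). h) (\(i : Pi (y : Nat). Nat). i)
normal-order step count: 2
started in normal form: no
first contracted redex: a beta-redex


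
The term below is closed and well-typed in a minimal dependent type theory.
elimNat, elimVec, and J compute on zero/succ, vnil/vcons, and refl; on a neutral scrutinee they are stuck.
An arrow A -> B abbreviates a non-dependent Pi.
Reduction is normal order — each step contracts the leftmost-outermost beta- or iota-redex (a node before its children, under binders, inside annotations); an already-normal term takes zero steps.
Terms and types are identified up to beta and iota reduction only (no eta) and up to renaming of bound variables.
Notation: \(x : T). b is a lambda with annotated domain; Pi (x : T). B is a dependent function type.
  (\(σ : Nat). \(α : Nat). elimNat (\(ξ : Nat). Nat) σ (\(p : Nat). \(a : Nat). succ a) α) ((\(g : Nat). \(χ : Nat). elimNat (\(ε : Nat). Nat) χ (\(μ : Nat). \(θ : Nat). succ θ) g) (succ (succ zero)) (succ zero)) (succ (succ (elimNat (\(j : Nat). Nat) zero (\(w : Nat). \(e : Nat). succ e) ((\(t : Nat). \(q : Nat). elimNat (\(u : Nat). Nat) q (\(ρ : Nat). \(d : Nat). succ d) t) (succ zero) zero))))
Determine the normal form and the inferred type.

resulting normal form:
  succ (succ (succ (succ (succ (succ zero)))))
the term's type:
  Nat


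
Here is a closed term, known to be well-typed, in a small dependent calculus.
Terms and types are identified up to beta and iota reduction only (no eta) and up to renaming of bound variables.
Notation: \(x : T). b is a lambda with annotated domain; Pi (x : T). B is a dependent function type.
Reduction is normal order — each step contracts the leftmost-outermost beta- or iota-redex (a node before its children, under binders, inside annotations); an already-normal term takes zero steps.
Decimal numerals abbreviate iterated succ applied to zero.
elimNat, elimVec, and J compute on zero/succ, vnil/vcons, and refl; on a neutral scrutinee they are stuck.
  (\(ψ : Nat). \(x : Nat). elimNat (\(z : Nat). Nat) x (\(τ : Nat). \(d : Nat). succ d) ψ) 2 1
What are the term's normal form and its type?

reduced normal form:
  3
the term's type:
  Nat


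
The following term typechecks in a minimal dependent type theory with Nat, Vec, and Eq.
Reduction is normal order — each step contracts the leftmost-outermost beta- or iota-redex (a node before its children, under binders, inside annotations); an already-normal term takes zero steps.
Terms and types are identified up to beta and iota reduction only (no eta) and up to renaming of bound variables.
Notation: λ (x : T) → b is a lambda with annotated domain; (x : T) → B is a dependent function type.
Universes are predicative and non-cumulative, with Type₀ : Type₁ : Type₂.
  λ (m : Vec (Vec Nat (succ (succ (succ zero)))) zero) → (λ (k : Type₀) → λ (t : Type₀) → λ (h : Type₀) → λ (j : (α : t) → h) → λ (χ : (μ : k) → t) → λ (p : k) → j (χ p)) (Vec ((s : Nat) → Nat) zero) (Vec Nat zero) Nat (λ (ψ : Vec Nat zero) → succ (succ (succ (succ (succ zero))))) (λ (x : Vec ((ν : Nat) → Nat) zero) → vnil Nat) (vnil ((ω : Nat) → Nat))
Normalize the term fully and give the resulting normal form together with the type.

normal form:
  λ (m : Vec (Vec Nat (succ (succ (succ zero)))) zero) → succ (succ (succ (succ (succ zero))))
type:
  (m : Vec (Vec Nat (succ (succ (succ zero)))) zero) → Nat
observation: contracting a beta-redex first, the term normalizes in 7 steps.


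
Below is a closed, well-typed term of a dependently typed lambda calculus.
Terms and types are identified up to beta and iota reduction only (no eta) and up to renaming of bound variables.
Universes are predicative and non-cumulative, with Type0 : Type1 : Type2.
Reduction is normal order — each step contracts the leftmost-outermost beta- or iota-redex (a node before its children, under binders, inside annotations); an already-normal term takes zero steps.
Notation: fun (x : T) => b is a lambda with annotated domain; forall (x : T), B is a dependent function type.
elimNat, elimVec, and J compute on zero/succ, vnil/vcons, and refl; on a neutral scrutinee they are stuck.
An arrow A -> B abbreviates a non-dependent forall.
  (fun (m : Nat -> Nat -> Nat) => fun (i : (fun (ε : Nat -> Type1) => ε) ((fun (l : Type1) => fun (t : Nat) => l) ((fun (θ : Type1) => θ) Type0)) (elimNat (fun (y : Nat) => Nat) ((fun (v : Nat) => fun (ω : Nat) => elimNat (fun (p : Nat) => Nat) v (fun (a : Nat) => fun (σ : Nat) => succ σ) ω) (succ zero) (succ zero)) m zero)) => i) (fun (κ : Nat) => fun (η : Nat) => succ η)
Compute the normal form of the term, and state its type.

normal form:
  fun (m : Type0) => m
type:
  Type0 -> Type0
observation: normalization takes exactly 5 steps under the normal-order strategy.


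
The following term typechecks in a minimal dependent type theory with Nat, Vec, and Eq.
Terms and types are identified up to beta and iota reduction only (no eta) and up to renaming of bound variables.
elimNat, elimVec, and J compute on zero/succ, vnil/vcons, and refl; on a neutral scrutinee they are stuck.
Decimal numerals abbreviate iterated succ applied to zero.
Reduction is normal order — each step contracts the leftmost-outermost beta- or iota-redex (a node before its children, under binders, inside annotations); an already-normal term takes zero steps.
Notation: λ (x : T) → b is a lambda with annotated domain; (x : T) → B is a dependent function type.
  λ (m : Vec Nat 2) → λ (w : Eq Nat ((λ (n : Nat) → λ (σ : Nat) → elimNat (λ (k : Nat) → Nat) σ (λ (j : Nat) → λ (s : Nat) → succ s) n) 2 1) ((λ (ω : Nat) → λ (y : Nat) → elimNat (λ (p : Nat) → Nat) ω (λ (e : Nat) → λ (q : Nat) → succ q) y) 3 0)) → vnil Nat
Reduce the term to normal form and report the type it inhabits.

resulting normal form:
  λ (m : Vec Nat 2) → λ (w : Eq Nat 3 3) → vnil Nat
inferred type:
  (m : Vec Nat 2) → (w : Eq Nat 3 3) → Vec Nat 0


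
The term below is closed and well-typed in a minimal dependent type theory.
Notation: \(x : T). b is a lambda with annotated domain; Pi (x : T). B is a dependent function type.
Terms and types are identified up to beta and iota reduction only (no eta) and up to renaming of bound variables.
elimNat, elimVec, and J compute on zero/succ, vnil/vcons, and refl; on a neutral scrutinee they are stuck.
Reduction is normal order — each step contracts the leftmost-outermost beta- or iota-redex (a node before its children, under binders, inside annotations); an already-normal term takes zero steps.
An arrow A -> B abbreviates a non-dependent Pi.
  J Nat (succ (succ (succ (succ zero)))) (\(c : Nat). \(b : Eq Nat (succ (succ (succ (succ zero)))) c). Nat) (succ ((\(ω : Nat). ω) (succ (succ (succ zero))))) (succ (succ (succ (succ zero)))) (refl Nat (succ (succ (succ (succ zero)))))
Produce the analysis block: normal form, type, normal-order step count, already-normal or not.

resulting normal form:
  succ (succ (succ (succ zero)))
inferred type:
  Nat
steps to reach normal form (normal order): 2
already normal: no
first contracted redex: a J iota-redex


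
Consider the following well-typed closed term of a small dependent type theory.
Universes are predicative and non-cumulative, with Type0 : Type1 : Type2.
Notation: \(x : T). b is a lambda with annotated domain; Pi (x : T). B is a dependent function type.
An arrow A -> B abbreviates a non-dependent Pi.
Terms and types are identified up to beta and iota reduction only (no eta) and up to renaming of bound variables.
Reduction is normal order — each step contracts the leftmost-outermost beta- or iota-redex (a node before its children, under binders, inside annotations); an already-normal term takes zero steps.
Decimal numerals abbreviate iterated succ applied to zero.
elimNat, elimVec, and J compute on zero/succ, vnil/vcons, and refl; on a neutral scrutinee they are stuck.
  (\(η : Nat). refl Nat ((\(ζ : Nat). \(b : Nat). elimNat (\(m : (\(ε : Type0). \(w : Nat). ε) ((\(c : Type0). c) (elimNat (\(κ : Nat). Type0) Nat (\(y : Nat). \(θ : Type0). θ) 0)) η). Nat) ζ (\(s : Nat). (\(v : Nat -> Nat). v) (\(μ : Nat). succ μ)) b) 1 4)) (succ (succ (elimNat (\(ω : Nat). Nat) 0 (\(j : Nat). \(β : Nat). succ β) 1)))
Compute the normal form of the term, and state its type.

reduced normal form:
  refl Nat 5
type:
  Eq Nat 5 5


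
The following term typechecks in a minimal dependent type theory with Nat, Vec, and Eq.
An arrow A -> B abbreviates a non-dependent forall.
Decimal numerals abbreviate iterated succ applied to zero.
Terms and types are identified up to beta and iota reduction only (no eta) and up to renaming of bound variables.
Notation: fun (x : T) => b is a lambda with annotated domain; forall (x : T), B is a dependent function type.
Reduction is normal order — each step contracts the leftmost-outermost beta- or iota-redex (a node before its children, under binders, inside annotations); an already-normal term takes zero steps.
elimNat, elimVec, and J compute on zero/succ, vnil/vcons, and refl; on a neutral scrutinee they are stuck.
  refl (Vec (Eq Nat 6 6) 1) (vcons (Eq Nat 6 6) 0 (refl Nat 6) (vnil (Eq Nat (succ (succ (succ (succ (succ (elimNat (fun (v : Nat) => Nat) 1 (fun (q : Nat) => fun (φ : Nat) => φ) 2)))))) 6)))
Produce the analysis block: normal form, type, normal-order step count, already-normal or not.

reduced normal form:
  refl (Vec (Eq Nat 6 6) 1) (vcons (Eq Nat 6 6) 0 (refl Nat 6) (vnil (Eq Nat 6 6)))
inferred type:
  Eq (Vec (Eq Nat 6 6) 1) (vcons (Eq Nat 6 6) 0 (refl Nat 6) (vnil (Eq Nat 6 6))) (vcons (Eq Nat 6 6) 0 (refl Nat 6) (vnil (Eq Nat 6 6)))
steps to reach normal form (normal order): 7
already normal: no
first redex: an elimNat iota-redex


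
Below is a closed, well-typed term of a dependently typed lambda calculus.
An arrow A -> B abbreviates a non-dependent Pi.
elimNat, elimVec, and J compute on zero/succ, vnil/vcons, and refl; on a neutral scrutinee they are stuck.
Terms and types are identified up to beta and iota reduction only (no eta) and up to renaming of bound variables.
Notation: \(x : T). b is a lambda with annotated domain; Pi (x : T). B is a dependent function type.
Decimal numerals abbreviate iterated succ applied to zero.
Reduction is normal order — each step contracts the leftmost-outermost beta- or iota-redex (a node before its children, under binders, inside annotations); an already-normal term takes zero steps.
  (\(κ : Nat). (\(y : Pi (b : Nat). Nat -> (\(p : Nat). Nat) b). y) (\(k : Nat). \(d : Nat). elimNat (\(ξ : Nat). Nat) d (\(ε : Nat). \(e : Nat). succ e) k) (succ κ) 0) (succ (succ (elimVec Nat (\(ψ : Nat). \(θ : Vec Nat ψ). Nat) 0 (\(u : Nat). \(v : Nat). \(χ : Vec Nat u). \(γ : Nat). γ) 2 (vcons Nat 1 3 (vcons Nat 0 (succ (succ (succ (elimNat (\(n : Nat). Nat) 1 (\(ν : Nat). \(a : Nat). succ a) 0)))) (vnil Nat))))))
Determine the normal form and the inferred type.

resulting normal form:
  3
type:
  Nat


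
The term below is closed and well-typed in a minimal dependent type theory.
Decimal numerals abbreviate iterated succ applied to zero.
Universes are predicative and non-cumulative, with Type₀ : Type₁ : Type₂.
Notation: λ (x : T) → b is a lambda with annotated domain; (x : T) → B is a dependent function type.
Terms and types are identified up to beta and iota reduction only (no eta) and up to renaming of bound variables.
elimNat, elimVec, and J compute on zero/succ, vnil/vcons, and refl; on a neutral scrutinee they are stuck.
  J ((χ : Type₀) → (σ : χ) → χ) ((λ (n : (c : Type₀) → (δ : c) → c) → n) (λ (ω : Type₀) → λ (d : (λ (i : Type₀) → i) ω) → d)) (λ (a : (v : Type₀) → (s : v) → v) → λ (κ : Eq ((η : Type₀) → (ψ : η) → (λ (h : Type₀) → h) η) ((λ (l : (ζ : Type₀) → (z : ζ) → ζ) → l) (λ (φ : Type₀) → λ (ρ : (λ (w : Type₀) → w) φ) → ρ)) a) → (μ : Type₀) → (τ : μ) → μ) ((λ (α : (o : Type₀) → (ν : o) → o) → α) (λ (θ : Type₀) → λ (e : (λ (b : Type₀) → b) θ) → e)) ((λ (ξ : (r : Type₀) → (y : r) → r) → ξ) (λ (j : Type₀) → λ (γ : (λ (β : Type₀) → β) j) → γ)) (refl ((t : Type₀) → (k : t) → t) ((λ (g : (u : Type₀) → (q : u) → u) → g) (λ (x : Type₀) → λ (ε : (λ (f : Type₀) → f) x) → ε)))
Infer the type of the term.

inferred type:
  (χ : Type₀) → (σ : χ) → χ


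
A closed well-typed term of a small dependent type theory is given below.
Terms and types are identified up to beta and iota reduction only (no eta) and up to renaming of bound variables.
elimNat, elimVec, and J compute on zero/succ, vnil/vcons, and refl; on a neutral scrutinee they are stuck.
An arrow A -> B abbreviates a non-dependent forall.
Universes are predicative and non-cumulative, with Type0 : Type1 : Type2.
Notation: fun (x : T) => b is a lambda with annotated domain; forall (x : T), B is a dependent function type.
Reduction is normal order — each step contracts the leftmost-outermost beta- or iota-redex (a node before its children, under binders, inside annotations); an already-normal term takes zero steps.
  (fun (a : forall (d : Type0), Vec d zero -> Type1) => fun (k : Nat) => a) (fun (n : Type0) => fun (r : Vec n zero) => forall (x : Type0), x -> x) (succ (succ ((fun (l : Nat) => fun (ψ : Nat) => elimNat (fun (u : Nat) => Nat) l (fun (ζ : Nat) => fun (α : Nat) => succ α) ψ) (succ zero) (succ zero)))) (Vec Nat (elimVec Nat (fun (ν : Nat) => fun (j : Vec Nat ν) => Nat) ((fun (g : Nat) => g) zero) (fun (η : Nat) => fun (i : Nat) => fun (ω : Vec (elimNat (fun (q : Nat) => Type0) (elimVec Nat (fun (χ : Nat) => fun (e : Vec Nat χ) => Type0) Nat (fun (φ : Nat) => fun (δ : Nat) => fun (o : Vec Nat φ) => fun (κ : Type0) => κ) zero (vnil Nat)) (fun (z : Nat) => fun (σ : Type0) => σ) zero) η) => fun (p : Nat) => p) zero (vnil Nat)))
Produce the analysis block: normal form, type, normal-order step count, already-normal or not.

normal form:
  fun (a : Vec (Vec Nat zero) zero) => forall (d : Type0), d -> d
type:
  Vec (Vec Nat zero) zero -> Type1
steps to reach normal form (normal order): 5
already normal: no
first contracted redex: a beta-redex


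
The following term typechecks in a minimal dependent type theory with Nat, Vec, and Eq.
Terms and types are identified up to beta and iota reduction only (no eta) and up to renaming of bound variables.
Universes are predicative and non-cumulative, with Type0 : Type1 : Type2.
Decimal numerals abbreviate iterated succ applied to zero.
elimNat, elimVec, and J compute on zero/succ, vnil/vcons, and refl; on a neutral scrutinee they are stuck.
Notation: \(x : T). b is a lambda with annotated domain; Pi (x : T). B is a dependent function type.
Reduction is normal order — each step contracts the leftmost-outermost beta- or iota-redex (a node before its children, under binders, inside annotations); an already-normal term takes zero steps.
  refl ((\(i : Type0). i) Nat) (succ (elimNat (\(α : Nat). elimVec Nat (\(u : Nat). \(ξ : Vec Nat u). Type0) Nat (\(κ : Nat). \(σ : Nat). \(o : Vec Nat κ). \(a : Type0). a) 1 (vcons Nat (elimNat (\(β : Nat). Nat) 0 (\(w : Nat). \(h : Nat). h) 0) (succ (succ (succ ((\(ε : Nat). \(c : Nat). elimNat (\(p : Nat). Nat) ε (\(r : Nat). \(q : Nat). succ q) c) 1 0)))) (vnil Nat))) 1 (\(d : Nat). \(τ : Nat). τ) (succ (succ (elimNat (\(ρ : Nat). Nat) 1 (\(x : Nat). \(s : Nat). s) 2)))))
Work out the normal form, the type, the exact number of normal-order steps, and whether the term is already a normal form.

reduced normal form:
  refl Nat 2
the term's type:
  Eq Nat 2 2
steps to reach normal form (normal order): 24
already normal: no
first contracted redex: a beta-redex
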